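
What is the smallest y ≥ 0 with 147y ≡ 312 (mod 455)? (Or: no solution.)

no solution

gcd(455, 147) = 7.
7 does not divide 312, so the congruence has no solution.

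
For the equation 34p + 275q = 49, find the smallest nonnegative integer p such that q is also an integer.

236

gcd(275, 34) = 1.
1 divides 49, so solutions exist.
By Bézout, 34·(89) + 275·(-11) = 1.
Scale by 49/1 = 49: (p₀, q₀) = (4361, -539).
General solution: p = 4361 + 275t, q = -539 - 34t for integer t.
p ≥ 0: smallest is 4361 mod 275 = 236 (at t = -15), with q = -29.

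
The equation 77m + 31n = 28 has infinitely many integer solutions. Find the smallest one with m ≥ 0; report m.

gcd(77, 31):
  77 = 2×31 + 15
  31 = 2×15 + 1
  15 = 15×1
so gcd(77, 31) = 1.
1 divides 28, so solutions exist.
Back-substitute for Bézout coefficients:
  1 = 31 - 2×15
  ... = 77×(-2) + 31×(5)
Scale by 28/1 = 28: (m₀, n₀) = (-56, 140).
General solution: m = -56 + 31t, n = 140 - 77t for integer t.
m ≥ 0: smallest is -56 mod 31 = 6 (at t = 2), with n = -14.

6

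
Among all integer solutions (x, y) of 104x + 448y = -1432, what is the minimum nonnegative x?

gcd(448, 104):
  448 = 4×104 + 32
  104 = 3×32 + 8
  32 = 4×8
so gcd(448, 104) = 8.
8 divides -1432, so solutions exist.
Back-substitute for Bézout coefficients:
  8 = 104 - 3×32
  ... = 104×(13) + 448×(-3)
Scale by -1432/8 = -179: (x₀, y₀) = (-2327, 537).
General solution: x = -2327 + 56t, y = 537 - 13t for integer t.
x ≥ 0: smallest is -2327 mod 56 = 25 (at t = 42), with y = -9.

25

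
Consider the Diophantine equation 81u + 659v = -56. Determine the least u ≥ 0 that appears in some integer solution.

gcd(659, 81):
  659 = 8×81 + 11
  81 = 7×11 + 4
  11 = 2×4 + 3
  4 = 1×3 + 1
  3 = 3×1
so gcd(659, 81) = 1.
1 divides -56, so solutions exist.
Back-substitute for Bézout coefficients:
  1 = 4 - 1×3
  ... = 81×(179) + 659×(-22)
Scale by -56/1 = -56: (u₀, v₀) = (-10024, 1232).
General solution: u = -10024 + 659t, v = 1232 - 81t for integer t.
u ≥ 0: smallest is -10024 mod 659 = 520 (at t = 16), with v = -64.

520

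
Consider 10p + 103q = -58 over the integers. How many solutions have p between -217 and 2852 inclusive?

30

gcd(103, 10) = 1.
By Bézout, 10×(31) + 103×(-3) = 1.
Particular solution: (56, -6).
General solution: p = 56 + 103t, q = -6 - 10t for integer t.
-217 ≤ 56 + 103t ≤ 2852 gives t ∈ [-2, 27], which is 30 values.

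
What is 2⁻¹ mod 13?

gcd(13, 2) = 1.
By Bézout, 2×(-6) + 13×(1) = 1.
So 2×-6 ≡ 1 (mod 13), and -6 mod 13 = 7.

7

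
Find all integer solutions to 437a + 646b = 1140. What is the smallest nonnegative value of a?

gcd(646, 437) = 19  (646 = 1·437 + 209, 437 = 2·209 + 19, 209 = 11·19).
19 divides 1140, so solutions exist.
Back-substituting, 437·(3) + 646·(-2) = 19.
Scale by 1140/19 = 60: (a₀, b₀) = (180, -120).
General solution: a = 180 + 34t, b = -120 - 23t for integer t.
a ≥ 0: smallest is 180 mod 34 = 10 (at t = -5), with b = -5.

10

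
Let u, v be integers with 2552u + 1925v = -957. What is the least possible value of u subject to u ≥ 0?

109

gcd(2552, 1925) = 11  (2552 = 1·1925 + 627, 1925 = 3·627 + 44, 627 = 14·44 + 11, 44 = 4·11).
11 divides -957, so solutions exist.
Back-substituting, 2552·(43) + 1925·(-57) = 11.
Scale by -957/11 = -87: (u₀, v₀) = (-3741, 4959).
General solution: u = -3741 + 175t, v = 4959 - 232t for integer t.
u ≥ 0: smallest is -3741 mod 175 = 109 (at t = 22), with v = -145.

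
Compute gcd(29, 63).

1

gcd(63, 29):
  63 = 2×29 + 5
  29 = 5×5 + 4
  5 = 1×4 + 1
  4 = 4×1
so gcd(63, 29) = 1.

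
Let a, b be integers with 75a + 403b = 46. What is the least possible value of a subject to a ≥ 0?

gcd(403, 75):
  403 = 5×75 + 28
  75 = 2×28 + 19
  28 = 1×19 + 9
  19 = 2×9 + 1
  9 = 9×1
so gcd(403, 75) = 1.
1 divides 46, so solutions exist.
Back-substitute for Bézout coefficients:
  1 = 19 - 2×9
  ... = 75×(43) + 403×(-8)
Scale by 46/1 = 46: (a₀, b₀) = (1978, -368).
General solution: a = 1978 + 403t, b = -368 - 75t for integer t.
a ≥ 0: smallest is 1978 mod 403 = 366 (at t = -4), with b = -68.

366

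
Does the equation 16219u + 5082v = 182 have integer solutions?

yes

gcd(16219, 5082):
  16219 = 3*5082 + 973
  5082 = 5*973 + 217
  973 = 4*217 + 105
  217 = 2*105 + 7
  105 = 15*7
so gcd(16219, 5082) = 7.
7 divides 182, so integer solutions exist.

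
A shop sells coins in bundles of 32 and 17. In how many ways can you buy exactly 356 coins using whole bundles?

1

Need nonnegative integers with 32j + 17k = 356.
gcd(32, 17) = 1, and 32·(8) + 17·(-15) = 1.
So (j₀, k₀) = (2848, -5340); general j = 2848 + 17t, k = -5340 - 32t.
j ≥ 0 ⇒ t ≥ -167; k ≥ 0 ⇒ t ≤ -167. That's 1 value of t.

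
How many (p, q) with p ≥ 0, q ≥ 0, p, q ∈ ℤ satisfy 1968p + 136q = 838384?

gcd(1968, 136):
  1968 = 14×136 + 64
  136 = 2×64 + 8
  64 = 8×8
so gcd(1968, 136) = 8.
Back-substitute for Bézout coefficients:
  8 = 136 - 2×64
  ... = 1968×(-2) + 136×(29)
Scale by 104798: one solution is (-209596, 3039142). Reduce p mod 17: (14, 5962).
General: p = 14 + 17t, q = 5962 - 246t.
p ≥ 0 ⇒ t ≥ 0; q ≥ 0 ⇒ t ≤ 24. So t ∈ [0, 24]: 25 solutions.

25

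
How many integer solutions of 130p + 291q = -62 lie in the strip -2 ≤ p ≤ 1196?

5

gcd(291, 130) = 1  (291 = 2·130 + 31, 130 = 4·31 + 6, 31 = 5·6 + 1, 6 = 6·1).
Back-substituting, 130·(-47) + 291·(21) = 1.
Scale by -62: particular solution (2914, -1302); reduce p mod 291: (4, -2).
General solution: p = 4 + 291t, q = -2 - 130t for integer t.
-2 ≤ 4 + 291t ≤ 1196 gives t ∈ [0, 4], which is 5 values.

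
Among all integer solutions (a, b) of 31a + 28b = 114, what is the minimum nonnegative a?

10

gcd(31, 28):
  31 = 1·28 + 3
  28 = 9·3 + 1
  3 = 3·1
so gcd(31, 28) = 1.
1 divides 114, so solutions exist.
Back-substitute for Bézout coefficients:
  1 = 28 - 9·3
  ... = 31·(-9) + 28·(10)
Scale by 114/1 = 114: (a₀, b₀) = (-1026, 1140).
General solution: a = -1026 + 28t, b = 1140 - 31t for integer t.
a ≥ 0: smallest is -1026 mod 28 = 10 (at t = 37), with b = -7.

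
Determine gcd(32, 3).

gcd(32, 3) = 1  (32 = 10*3 + 2, 3 = 1*2 + 1, 2 = 2*1).

1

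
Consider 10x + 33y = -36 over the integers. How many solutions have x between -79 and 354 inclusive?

gcd(33, 10) = 1  (33 = 3·10 + 3, 10 = 3·3 + 1, 3 = 3·1).
Back-substituting, 10·(10) + 33·(-3) = 1.
Scale by -36: particular solution (-360, 108); reduce x mod 33: (3, -2).
General solution: x = 3 + 33t, y = -2 - 10t for integer t.
-79 ≤ 3 + 33t ≤ 354 gives t ∈ [-2, 10], which is 13 values.

13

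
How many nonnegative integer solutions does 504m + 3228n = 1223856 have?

gcd(3228, 504) = 12  (3228 = 6*504 + 204, 504 = 2*204 + 96, 204 = 2*96 + 12, 96 = 8*12).
Back-substituting, 504*(-32) + 3228*(5) = 12.
Scale by 101988: one solution is (-3263616, 509940). Reduce m mod 269: (161, 354).
General: m = 161 + 269t, n = 354 - 42t.
m ≥ 0 ⇒ t ≥ 0; n ≥ 0 ⇒ t ≤ 8. So t ∈ [0, 8]: 9 solutions.

9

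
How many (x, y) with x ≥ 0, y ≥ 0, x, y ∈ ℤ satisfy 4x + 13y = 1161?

gcd(13, 4) = 1.
By Bézout, 4*(-3) + 13*(1) = 1.
One solution: (1, 89).
General: x = 1 + 13t, y = 89 - 4t.
x ≥ 0 ⇒ t ≥ 0; y ≥ 0 ⇒ t ≤ 22. So t ∈ [0, 22]: 23 solutions.

23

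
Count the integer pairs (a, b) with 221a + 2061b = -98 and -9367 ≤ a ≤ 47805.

gcd(2061, 221):
  2061 = 9*221 + 72
  221 = 3*72 + 5
  72 = 14*5 + 2
  5 = 2*2 + 1
  2 = 2*1
so gcd(2061, 221) = 1.
Back-substitute for Bézout coefficients:
  1 = 5 - 2*2
  ... = 221*(830) + 2061*(-89)
Scale by -98: particular solution (-81340, 8722); reduce a mod 2061: (1100, -118).
General solution: a = 1100 + 2061t, b = -118 - 221t for integer t.
-9367 ≤ 1100 + 2061t ≤ 47805 gives t ∈ [-5, 22], which is 28 values.

28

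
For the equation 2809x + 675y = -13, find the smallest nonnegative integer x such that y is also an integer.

68

gcd(2809, 675):
  2809 = 4·675 + 109
  675 = 6·109 + 21
  109 = 5·21 + 4
  21 = 5·4 + 1
  4 = 4·1
so gcd(2809, 675) = 1.
1 divides -13, so solutions exist.
Back-substitute for Bézout coefficients:
  1 = 21 - 5·4
  ... = 2809·(-161) + 675·(670)
Scale by -13/1 = -13: (x₀, y₀) = (2093, -8710).
General solution: x = 2093 + 675t, y = -8710 - 2809t for integer t.
x ≥ 0: smallest is 2093 mod 675 = 68 (at t = -3), with y = -283.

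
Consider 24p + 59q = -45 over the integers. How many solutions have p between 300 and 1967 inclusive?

28

gcd(59, 24) = 1  (59 = 2·24 + 11, 24 = 2·11 + 2, 11 = 5·2 + 1, 2 = 2·1).
Back-substituting, 24·(-27) + 59·(11) = 1.
Scale by -45: particular solution (1215, -495); reduce p mod 59: (35, -15).
General solution: p = 35 + 59t, q = -15 - 24t for integer t.
300 ≤ 35 + 59t ≤ 1967 gives t ∈ [5, 32], which is 28 values.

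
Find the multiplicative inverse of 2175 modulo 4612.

3503

gcd(4612, 2175) = 1  (4612 = 2*2175 + 262, 2175 = 8*262 + 79, 262 = 3*79 + 25, 79 = 3*25 + 4, 25 = 6*4 + 1, 4 = 4*1).
Back-substituting, 2175*(-1109) + 4612*(523) = 1.
So 2175*-1109 ≡ 1 (mod 4612), and -1109 mod 4612 = 3503.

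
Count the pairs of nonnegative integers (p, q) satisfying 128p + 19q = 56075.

gcd(128, 19) = 1  (128 = 6*19 + 14, 19 = 1*14 + 5, 14 = 2*5 + 4, 5 = 1*4 + 1, 4 = 4*1).
Back-substituting, 128*(-4) + 19*(27) = 1.
Scale by 56075: one solution is (-224300, 1514025). Reduce p mod 19: (14, 2857).
General: p = 14 + 19t, q = 2857 - 128t.
p ≥ 0 ⇒ t ≥ 0; q ≥ 0 ⇒ t ≤ 22. So t ∈ [0, 22]: 23 solutions.

23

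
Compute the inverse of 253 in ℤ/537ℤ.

433

gcd(537, 253) = 1.
By Bézout, 253×(-104) + 537×(49) = 1.
So 253×-104 ≡ 1 (mod 537), and -104 mod 537 = 433.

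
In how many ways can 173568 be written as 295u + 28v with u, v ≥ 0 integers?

gcd(295, 28) = 1  (295 = 10*28 + 15, 28 = 1*15 + 13, 15 = 1*13 + 2, 13 = 6*2 + 1, 2 = 2*1).
Back-substituting, 295*(-13) + 28*(137) = 1.
Scale by 173568: one solution is (-2256384, 23778816). Reduce u mod 28: (24, 5946).
General: u = 24 + 28t, v = 5946 - 295t.
u ≥ 0 ⇒ t ≥ 0; v ≥ 0 ⇒ t ≤ 20. So t ∈ [0, 20]: 21 solutions.

21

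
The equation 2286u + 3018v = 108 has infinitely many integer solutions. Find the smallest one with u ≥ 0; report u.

gcd(3018, 2286):
  3018 = 1·2286 + 732
  2286 = 3·732 + 90
  732 = 8·90 + 12
  90 = 7·12 + 6
  12 = 2·6
so gcd(3018, 2286) = 6.
6 divides 108, so solutions exist.
Back-substitute for Bézout coefficients:
  6 = 90 - 7·12
  ... = 2286·(235) + 3018·(-178)
Scale by 108/6 = 18: (u₀, v₀) = (4230, -3204).
General solution: u = 4230 + 503t, v = -3204 - 381t for integer t.
u ≥ 0: smallest is 4230 mod 503 = 206 (at t = -8), with v = -156.

206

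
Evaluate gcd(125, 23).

1

gcd(125, 23):
  125 = 5·23 + 10
  23 = 2·10 + 3
  10 = 3·3 + 1
  3 = 3·1
so gcd(125, 23) = 1.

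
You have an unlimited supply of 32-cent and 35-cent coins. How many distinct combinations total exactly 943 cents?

1

Need nonnegative integers with 32j + 35k = 943.
gcd(32, 35) = 1, and 32·(-12) + 35·(11) = 1.
So (j₀, k₀) = (-11316, 10373); general j = -11316 + 35t, k = 10373 - 32t.
j ≥ 0 ⇒ t ≥ 324; k ≥ 0 ⇒ t ≤ 324. That's 1 value of t.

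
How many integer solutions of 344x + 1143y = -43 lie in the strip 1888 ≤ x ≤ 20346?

16

gcd(1143, 344) = 1.
By Bézout, 344·(-103) + 1143·(31) = 1.
Particular solution: (1000, -301).
General solution: x = 1000 + 1143t, y = -301 - 344t for integer t.
1888 ≤ 1000 + 1143t ≤ 20346 gives t ∈ [1, 16], which is 16 values.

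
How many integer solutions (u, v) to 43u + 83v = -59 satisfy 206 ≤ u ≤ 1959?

21

gcd(83, 43) = 1  (83 = 1·43 + 40, 43 = 1·40 + 3, 40 = 13·3 + 1, 3 = 3·1).
Back-substituting, 43·(-27) + 83·(14) = 1.
Scale by -59: particular solution (1593, -826); reduce u mod 83: (16, -9).
General solution: u = 16 + 83t, v = -9 - 43t for integer t.
206 ≤ 16 + 83t ≤ 1959 gives t ∈ [3, 23], which is 21 values.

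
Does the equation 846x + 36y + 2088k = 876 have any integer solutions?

no

gcd(846, 36) = 18  (846 = 23·36 + 18, 36 = 2·18).
gcd(18, 2088) = 18.
18 does not divide 876 (remainder 12), so no integer solutions.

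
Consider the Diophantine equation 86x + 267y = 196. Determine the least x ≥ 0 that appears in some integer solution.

gcd(267, 86) = 1.
1 divides 196, so solutions exist.
By Bézout, 86×(59) + 267×(-19) = 1.
Scale by 196/1 = 196: (x₀, y₀) = (11564, -3724).
General solution: x = 11564 + 267t, y = -3724 - 86t for integer t.
x ≥ 0: smallest is 11564 mod 267 = 83 (at t = -43), with y = -26.

83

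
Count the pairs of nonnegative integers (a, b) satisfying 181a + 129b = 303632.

gcd(181, 129):
  181 = 1·129 + 52
  129 = 2·52 + 25
  52 = 2·25 + 2
  25 = 12·2 + 1
  2 = 2·1
so gcd(181, 129) = 1.
Back-substitute for Bézout coefficients:
  1 = 25 - 12·2
  ... = 181·(-62) + 129·(87)
Scale by 303632: one solution is (-18825184, 26415984). Reduce a mod 129: (44, 2292).
General: a = 44 + 129t, b = 2292 - 181t.
a ≥ 0 ⇒ t ≥ 0; b ≥ 0 ⇒ t ≤ 12. So t ∈ [0, 12]: 13 solutions.

13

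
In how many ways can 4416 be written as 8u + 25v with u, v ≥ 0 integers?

23

gcd(25, 8) = 1.
By Bézout, 8*(-3) + 25*(1) = 1.
One solution: (2, 176).
General: u = 2 + 25t, v = 176 - 8t.
u ≥ 0 ⇒ t ≥ 0; v ≥ 0 ⇒ t ≤ 22. So t ∈ [0, 22]: 23 solutions.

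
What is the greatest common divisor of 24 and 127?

gcd(127, 24):
  127 = 5*24 + 7
  24 = 3*7 + 3
  7 = 2*3 + 1
  3 = 3*1
so gcd(127, 24) = 1.

1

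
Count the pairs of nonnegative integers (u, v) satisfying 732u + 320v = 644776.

11

gcd(732, 320) = 4.
By Bézout, 732*(7) + 320*(-16) = 4.
One solution: (38, 1928).
General: u = 38 + 80t, v = 1928 - 183t.
u ≥ 0 ⇒ t ≥ 0; v ≥ 0 ⇒ t ≤ 10. So t ∈ [0, 10]: 11 solutions.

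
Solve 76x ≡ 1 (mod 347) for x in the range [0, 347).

gcd(347, 76):
  347 = 4×76 + 43
  76 = 1×43 + 33
  43 = 1×33 + 10
  33 = 3×10 + 3
  10 = 3×3 + 1
  3 = 3×1
so gcd(347, 76) = 1.
Back-substitute for Bézout coefficients:
  1 = 10 - 3×3
  ... = 76×(-105) + 347×(23)
So 76×-105 ≡ 1 (mod 347), and -105 mod 347 = 242.

242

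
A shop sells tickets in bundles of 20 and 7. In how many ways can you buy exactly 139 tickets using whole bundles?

Need nonnegative integers with 20j + 7k = 139.
gcd(20, 7) = 1, and 20·(-1) + 7·(3) = 1.
So (j₀, k₀) = (-139, 417); general j = -139 + 7t, k = 417 - 20t.
j ≥ 0 ⇒ t ≥ 20; k ≥ 0 ⇒ t ≤ 20. That's 1 value of t.

1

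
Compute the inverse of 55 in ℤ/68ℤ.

47

gcd(68, 55) = 1  (68 = 1·55 + 13, 55 = 4·13 + 3, 13 = 4·3 + 1, 3 = 3·1).
Back-substituting, 55·(-21) + 68·(17) = 1.
So 55·-21 ≡ 1 (mod 68), and -21 mod 68 = 47.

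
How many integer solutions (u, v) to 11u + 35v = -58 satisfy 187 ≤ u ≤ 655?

14

gcd(35, 11) = 1.
By Bézout, 11*(16) + 35*(-5) = 1.
Particular solution: (17, -7).
General solution: u = 17 + 35t, v = -7 - 11t for integer t.
187 ≤ 17 + 35t ≤ 655 gives t ∈ [5, 18], which is 14 values.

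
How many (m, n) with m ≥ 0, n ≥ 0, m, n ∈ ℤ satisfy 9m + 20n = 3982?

gcd(20, 9) = 1  (20 = 2·9 + 2, 9 = 4·2 + 1, 2 = 2·1).
Back-substituting, 9·(9) + 20·(-4) = 1.
Scale by 3982: one solution is (35838, -15928). Reduce m mod 20: (18, 191).
General: m = 18 + 20t, n = 191 - 9t.
m ≥ 0 ⇒ t ≥ 0; n ≥ 0 ⇒ t ≤ 21. So t ∈ [0, 21]: 22 solutions.

22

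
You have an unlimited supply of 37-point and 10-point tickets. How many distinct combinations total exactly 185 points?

1

Need nonnegative integers with 37j + 10k = 185.
gcd(37, 10) = 1, and 37·(3) + 10·(-11) = 1.
So (j₀, k₀) = (555, -2035); general j = 555 + 10t, k = -2035 - 37t.
j ≥ 0 ⇒ t ≥ -55; k ≥ 0 ⇒ t ≤ -55. That's 1 value of t.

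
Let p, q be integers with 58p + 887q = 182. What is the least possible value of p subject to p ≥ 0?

309

gcd(887, 58):
  887 = 15*58 + 17
  58 = 3*17 + 7
  17 = 2*7 + 3
  7 = 2*3 + 1
  3 = 3*1
so gcd(887, 58) = 1.
1 divides 182, so solutions exist.
Back-substitute for Bézout coefficients:
  1 = 7 - 2*3
  ... = 58*(260) + 887*(-17)
Scale by 182/1 = 182: (p₀, q₀) = (47320, -3094).
General solution: p = 47320 + 887t, q = -3094 - 58t for integer t.
p ≥ 0: smallest is 47320 mod 887 = 309 (at t = -53), with q = -20.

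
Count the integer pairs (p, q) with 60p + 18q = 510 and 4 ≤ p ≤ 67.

gcd(60, 18) = 6.
By Bézout, 60×(1) + 18×(-3) = 6.
Particular solution: (1, 25).
General solution: p = 1 + 3t, q = 25 - 10t for integer t.
4 ≤ 1 + 3t ≤ 67 gives t ∈ [1, 22], which is 22 values.

22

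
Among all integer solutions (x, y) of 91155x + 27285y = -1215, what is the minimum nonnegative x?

349

gcd(91155, 27285) = 15  (91155 = 3·27285 + 9300, 27285 = 2·9300 + 8685, 9300 = 1·8685 + 615, 8685 = 14·615 + 75, 615 = 8·75 + 15, 75 = 5·15).
15 divides -1215, so solutions exist.
Back-substituting, 91155·(355) + 27285·(-1186) = 15.
Scale by -1215/15 = -81: (x₀, y₀) = (-28755, 96066).
General solution: x = -28755 + 1819t, y = 96066 - 6077t for integer t.
x ≥ 0: smallest is -28755 mod 1819 = 349 (at t = 16), with y = -1166.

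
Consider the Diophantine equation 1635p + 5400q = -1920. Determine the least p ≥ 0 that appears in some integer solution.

88

gcd(5400, 1635) = 15.
15 divides -1920, so solutions exist.
By Bézout, 1635·(109) + 5400·(-33) = 15.
Scale by -1920/15 = -128: (p₀, q₀) = (-13952, 4224).
General solution: p = -13952 + 360t, q = 4224 - 109t for integer t.
p ≥ 0: smallest is -13952 mod 360 = 88 (at t = 39), with q = -27.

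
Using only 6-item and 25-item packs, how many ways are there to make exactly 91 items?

Need nonnegative integers with 6j + 25k = 91.
gcd(6, 25) = 1, and 6·(-4) + 25·(1) = 1.
So (j₀, k₀) = (-364, 91); general j = -364 + 25t, k = 91 - 6t.
j ≥ 0 ⇒ t ≥ 15; k ≥ 0 ⇒ t ≤ 15. That's 1 value of t.

1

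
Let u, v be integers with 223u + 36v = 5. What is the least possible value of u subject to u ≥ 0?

gcd(223, 36):
  223 = 6·36 + 7
  36 = 5·7 + 1
  7 = 7·1
so gcd(223, 36) = 1.
1 divides 5, so solutions exist.
Back-substitute for Bézout coefficients:
  1 = 36 - 5·7
  ... = 223·(-5) + 36·(31)
Scale by 5/1 = 5: (u₀, v₀) = (-25, 155).
General solution: u = -25 + 36t, v = 155 - 223t for integer t.
u ≥ 0: smallest is -25 mod 36 = 11 (at t = 1), with v = -68.

11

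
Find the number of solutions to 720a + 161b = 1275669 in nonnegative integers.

gcd(720, 161):
  720 = 4*161 + 76
  161 = 2*76 + 9
  76 = 8*9 + 4
  9 = 2*4 + 1
  4 = 4*1
so gcd(720, 161) = 1.
Back-substitute for Bézout coefficients:
  1 = 9 - 2*4
  ... = 720*(-36) + 161*(161)
Scale by 1275669: one solution is (-45924084, 205382709). Reduce a mod 161: (39, 7749).
General: a = 39 + 161t, b = 7749 - 720t.
a ≥ 0 ⇒ t ≥ 0; b ≥ 0 ⇒ t ≤ 10. So t ∈ [0, 10]: 11 solutions.

11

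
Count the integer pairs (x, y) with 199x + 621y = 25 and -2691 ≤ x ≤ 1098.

6

gcd(621, 199) = 1.
By Bézout, 199*(181) + 621*(-58) = 1.
Particular solution: (178, -57).
General solution: x = 178 + 621t, y = -57 - 199t for integer t.
-2691 ≤ 178 + 621t ≤ 1098 gives t ∈ [-4, 1], which is 6 values.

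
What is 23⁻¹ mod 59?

18

gcd(59, 23) = 1.
By Bézout, 23·(18) + 59·(-7) = 1.
So 23·18 ≡ 1 (mod 59), and 18 mod 59 = 18.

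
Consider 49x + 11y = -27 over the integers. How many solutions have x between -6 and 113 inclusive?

11

gcd(49, 11) = 1.
By Bézout, 49*(-2) + 11*(9) = 1.
Particular solution: (10, -47).
General solution: x = 10 + 11t, y = -47 - 49t for integer t.
-6 ≤ 10 + 11t ≤ 113 gives t ∈ [-1, 9], which is 11 values.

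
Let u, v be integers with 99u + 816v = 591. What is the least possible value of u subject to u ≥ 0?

gcd(816, 99) = 3.
3 divides 591, so solutions exist.
By Bézout, 99×(33) + 816×(-4) = 3.
Scale by 591/3 = 197: (u₀, v₀) = (6501, -788).
General solution: u = 6501 + 272t, v = -788 - 33t for integer t.
u ≥ 0: smallest is 6501 mod 272 = 245 (at t = -23), with v = -29.

245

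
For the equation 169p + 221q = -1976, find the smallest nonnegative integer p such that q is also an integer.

gcd(221, 169) = 13  (221 = 1*169 + 52, 169 = 3*52 + 13, 52 = 4*13).
13 divides -1976, so solutions exist.
Back-substituting, 169*(4) + 221*(-3) = 13.
Scale by -1976/13 = -152: (p₀, q₀) = (-608, 456).
General solution: p = -608 + 17t, q = 456 - 13t for integer t.
p ≥ 0: smallest is -608 mod 17 = 4 (at t = 36), with q = -12.

4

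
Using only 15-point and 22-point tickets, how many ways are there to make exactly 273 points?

Need nonnegative integers with 15j + 22k = 273.
gcd(15, 22) = 1, and 15·(3) + 22·(-2) = 1.
So (j₀, k₀) = (819, -546); general j = 819 + 22t, k = -546 - 15t.
j ≥ 0 ⇒ t ≥ -37; k ≥ 0 ⇒ t ≤ -37. That's 1 value of t.

1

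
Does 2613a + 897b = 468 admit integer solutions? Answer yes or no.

gcd(2613, 897):
  2613 = 2×897 + 819
  897 = 1×819 + 78
  819 = 10×78 + 39
  78 = 2×39
so gcd(2613, 897) = 39.
39 divides 468, so integer solutions exist.

yes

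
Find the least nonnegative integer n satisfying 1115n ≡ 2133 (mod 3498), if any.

987

gcd(3498, 1115):
  3498 = 3*1115 + 153
  1115 = 7*153 + 44
  153 = 3*44 + 21
  44 = 2*21 + 2
  21 = 10*2 + 1
  2 = 2*1
so gcd(3498, 1115) = 1.
1 divides 2133, so solutions exist.
Back-substitute for Bézout coefficients:
  1 = 21 - 10*2
  ... = 1115*(-1669) + 3498*(532)
So 1115*(-1669) ≡ 1 (mod 3498); multiply by 2133: n ≡ -3559977 (mod 3498).
Smallest nonnegative: n = -3559977 mod 3498 = 987.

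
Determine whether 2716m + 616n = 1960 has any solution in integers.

yes

gcd(2716, 616):
  2716 = 4·616 + 252
  616 = 2·252 + 112
  252 = 2·112 + 28
  112 = 4·28
so gcd(2716, 616) = 28.
28 divides 1960, so integer solutions exist.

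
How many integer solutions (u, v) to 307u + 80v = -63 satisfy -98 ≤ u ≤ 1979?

26

gcd(307, 80):
  307 = 3·80 + 67
  80 = 1·67 + 13
  67 = 5·13 + 2
  13 = 6·2 + 1
  2 = 2·1
so gcd(307, 80) = 1.
Back-substitute for Bézout coefficients:
  1 = 13 - 6·2
  ... = 307·(-37) + 80·(142)
Scale by -63: particular solution (2331, -8946); reduce u mod 80: (11, -43).
General solution: u = 11 + 80t, v = -43 - 307t for integer t.
-98 ≤ 11 + 80t ≤ 1979 gives t ∈ [-1, 24], which is 26 values.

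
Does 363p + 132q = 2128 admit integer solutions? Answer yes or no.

gcd(363, 132):
  363 = 2·132 + 99
  132 = 1·99 + 33
  99 = 3·33
so gcd(363, 132) = 33.
33 does not divide 2128 (remainder 16), so no integer solutions.

no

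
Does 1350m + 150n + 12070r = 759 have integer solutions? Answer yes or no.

gcd(1350, 150) = 150  (1350 = 9×150).
gcd(150, 12070) = 10.
10 does not divide 759 (remainder 9), so no integer solutions.

no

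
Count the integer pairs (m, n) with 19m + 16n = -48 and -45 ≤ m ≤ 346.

24

gcd(19, 16) = 1.
By Bézout, 19*(-5) + 16*(6) = 1.
Particular solution: (0, -3).
General solution: m = 0 + 16t, n = -3 - 19t for integer t.
-45 ≤ 0 + 16t ≤ 346 gives t ∈ [-2, 21], which is 24 values.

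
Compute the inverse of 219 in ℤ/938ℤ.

711

gcd(938, 219) = 1.
By Bézout, 219*(-227) + 938*(53) = 1.
So 219*-227 ≡ 1 (mod 938), and -227 mod 938 = 711.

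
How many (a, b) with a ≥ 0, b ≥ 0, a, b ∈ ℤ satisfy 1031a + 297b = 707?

0

gcd(1031, 297):
  1031 = 3*297 + 140
  297 = 2*140 + 17
  140 = 8*17 + 4
  17 = 4*4 + 1
  4 = 4*1
so gcd(1031, 297) = 1.
Back-substitute for Bézout coefficients:
  1 = 17 - 4*4
  ... = 1031*(-70) + 297*(243)
Scale by 707: one solution is (-49490, 171801). Reduce a mod 297: (109, -376).
General: a = 109 + 297t, b = -376 - 1031t.
a ≥ 0 ⇒ t ≥ 0; b ≥ 0 ⇒ t ≤ -1. So t ∈ [0, -1]: 0 solutions.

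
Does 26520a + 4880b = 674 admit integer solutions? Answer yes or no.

gcd(26520, 4880) = 40  (26520 = 5·4880 + 2120, 4880 = 2·2120 + 640, 2120 = 3·640 + 200, 640 = 3·200 + 40, 200 = 5·40).
40 does not divide 674 (remainder 34), so no integer solutions.

no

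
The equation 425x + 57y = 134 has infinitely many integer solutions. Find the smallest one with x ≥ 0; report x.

49

gcd(425, 57):
  425 = 7·57 + 26
  57 = 2·26 + 5
  26 = 5·5 + 1
  5 = 5·1
so gcd(425, 57) = 1.
1 divides 134, so solutions exist.
Back-substitute for Bézout coefficients:
  1 = 26 - 5·5
  ... = 425·(11) + 57·(-82)
Scale by 134/1 = 134: (x₀, y₀) = (1474, -10988).
General solution: x = 1474 + 57t, y = -10988 - 425t for integer t.
x ≥ 0: smallest is 1474 mod 57 = 49 (at t = -25), with y = -363.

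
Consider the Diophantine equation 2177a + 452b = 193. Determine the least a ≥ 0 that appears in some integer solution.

gcd(2177, 452) = 1  (2177 = 4×452 + 369, 452 = 1×369 + 83, 369 = 4×83 + 37, 83 = 2×37 + 9, 37 = 4×9 + 1, 9 = 9×1).
1 divides 193, so solutions exist.
Back-substituting, 2177×(49) + 452×(-236) = 1.
Scale by 193/1 = 193: (a₀, b₀) = (9457, -45548).
General solution: a = 9457 + 452t, b = -45548 - 2177t for integer t.
a ≥ 0: smallest is 9457 mod 452 = 417 (at t = -20), with b = -2008.

417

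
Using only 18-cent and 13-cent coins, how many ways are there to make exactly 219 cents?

1

Need nonnegative integers with 18j + 13k = 219.
gcd(18, 13) = 1, and 18·(-5) + 13·(7) = 1.
So (j₀, k₀) = (-1095, 1533); general j = -1095 + 13t, k = 1533 - 18t.
j ≥ 0 ⇒ t ≥ 85; k ≥ 0 ⇒ t ≤ 85. That's 1 value of t.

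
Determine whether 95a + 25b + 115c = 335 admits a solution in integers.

gcd(95, 25) = 5  (95 = 3*25 + 20, 25 = 1*20 + 5, 20 = 4*5).
gcd(5, 115) = 5.
5 divides 335, so integer solutions exist.

yes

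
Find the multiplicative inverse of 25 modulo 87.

7

gcd(87, 25) = 1.
By Bézout, 25*(7) + 87*(-2) = 1.
So 25*7 ≡ 1 (mod 87), and 7 mod 87 = 7.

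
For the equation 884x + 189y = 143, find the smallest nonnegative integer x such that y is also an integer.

103

gcd(884, 189):
  884 = 4*189 + 128
  189 = 1*128 + 61
  128 = 2*61 + 6
  61 = 10*6 + 1
  6 = 6*1
so gcd(884, 189) = 1.
1 divides 143, so solutions exist.
Back-substitute for Bézout coefficients:
  1 = 61 - 10*6
  ... = 884*(-31) + 189*(145)
Scale by 143/1 = 143: (x₀, y₀) = (-4433, 20735).
General solution: x = -4433 + 189t, y = 20735 - 884t for integer t.
x ≥ 0: smallest is -4433 mod 189 = 103 (at t = 24), with y = -481.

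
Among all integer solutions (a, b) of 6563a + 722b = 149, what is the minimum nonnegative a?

591

gcd(6563, 722):
  6563 = 9*722 + 65
  722 = 11*65 + 7
  65 = 9*7 + 2
  7 = 3*2 + 1
  2 = 2*1
so gcd(6563, 722) = 1.
1 divides 149, so solutions exist.
Back-substitute for Bézout coefficients:
  1 = 7 - 3*2
  ... = 6563*(-311) + 722*(2827)
Scale by 149/1 = 149: (a₀, b₀) = (-46339, 421223).
General solution: a = -46339 + 722t, b = 421223 - 6563t for integer t.
a ≥ 0: smallest is -46339 mod 722 = 591 (at t = 65), with b = -5372.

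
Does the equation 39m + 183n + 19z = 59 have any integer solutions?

yes

gcd(183, 39) = 3.
gcd(3, 19) = 1.
1 divides 59, so integer solutions exist.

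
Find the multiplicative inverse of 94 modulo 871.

gcd(871, 94) = 1.
By Bézout, 94×(139) + 871×(-15) = 1.
So 94×139 ≡ 1 (mod 871), and 139 mod 871 = 139.

139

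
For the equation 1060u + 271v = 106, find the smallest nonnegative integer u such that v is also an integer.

gcd(1060, 271) = 1.
1 divides 106, so solutions exist.
By Bézout, 1060×(79) + 271×(-309) = 1.
Scale by 106/1 = 106: (u₀, v₀) = (8374, -32754).
General solution: u = 8374 + 271t, v = -32754 - 1060t for integer t.
u ≥ 0: smallest is 8374 mod 271 = 244 (at t = -30), with v = -954.

244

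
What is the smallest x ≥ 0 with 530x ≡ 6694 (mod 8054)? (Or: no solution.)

gcd(8054, 530) = 2  (8054 = 15·530 + 104, 530 = 5·104 + 10, 104 = 10·10 + 4, 10 = 2·4 + 2, 4 = 2·2).
2 divides 6694, so solutions exist.
Back-substituting, 530·(1626) + 8054·(-107) = 2.
So 530·(1626) ≡ 2 (mod 8054); multiply by 3347: x ≡ 5442222 (mod 4027).
Smallest nonnegative: x = 5442222 mod 4027 = 1745.

1745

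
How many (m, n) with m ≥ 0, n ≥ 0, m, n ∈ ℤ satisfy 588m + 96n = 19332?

gcd(588, 96) = 12.
By Bézout, 588*(1) + 96*(-6) = 12.
One solution: (3, 183).
General: m = 3 + 8t, n = 183 - 49t.
m ≥ 0 ⇒ t ≥ 0; n ≥ 0 ⇒ t ≤ 3. So t ∈ [0, 3]: 4 solutions.

4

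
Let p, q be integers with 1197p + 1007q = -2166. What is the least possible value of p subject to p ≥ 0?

gcd(1197, 1007):
  1197 = 1×1007 + 190
  1007 = 5×190 + 57
  190 = 3×57 + 19
  57 = 3×19
so gcd(1197, 1007) = 19.
19 divides -2166, so solutions exist.
Back-substitute for Bézout coefficients:
  19 = 190 - 3×57
  ... = 1197×(16) + 1007×(-19)
Scale by -2166/19 = -114: (p₀, q₀) = (-1824, 2166).
General solution: p = -1824 + 53t, q = 2166 - 63t for integer t.
p ≥ 0: smallest is -1824 mod 53 = 31 (at t = 35), with q = -39.

31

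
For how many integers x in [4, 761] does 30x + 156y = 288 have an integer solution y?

29

gcd(156, 30) = 6.
By Bézout, 30·(-5) + 156·(1) = 6.
Particular solution: (20, -2).
General solution: x = 20 + 26t, y = -2 - 5t for integer t.
4 ≤ 20 + 26t ≤ 761 gives t ∈ [0, 28], which is 29 values.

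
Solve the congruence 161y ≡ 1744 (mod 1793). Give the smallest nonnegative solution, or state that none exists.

1247

gcd(1793, 161) = 1  (1793 = 11·161 + 22, 161 = 7·22 + 7, 22 = 3·7 + 1, 7 = 7·1).
1 divides 1744, so solutions exist.
Back-substituting, 161·(-245) + 1793·(22) = 1.
So 161·(-245) ≡ 1 (mod 1793); multiply by 1744: y ≡ -427280 (mod 1793).
Smallest nonnegative: y = -427280 mod 1793 = 1247.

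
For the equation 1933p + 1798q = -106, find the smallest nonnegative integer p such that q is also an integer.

gcd(1933, 1798):
  1933 = 1·1798 + 135
  1798 = 13·135 + 43
  135 = 3·43 + 6
  43 = 7·6 + 1
  6 = 6·1
so gcd(1933, 1798) = 1.
1 divides -106, so solutions exist.
Back-substitute for Bézout coefficients:
  1 = 43 - 7·6
  ... = 1933·(-293) + 1798·(315)
Scale by -106/1 = -106: (p₀, q₀) = (31058, -33390).
General solution: p = 31058 + 1798t, q = -33390 - 1933t for integer t.
p ≥ 0: smallest is 31058 mod 1798 = 492 (at t = -17), with q = -529.

492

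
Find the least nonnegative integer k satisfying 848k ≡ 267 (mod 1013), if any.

gcd(1013, 848) = 1.
1 divides 267, so solutions exist.
By Bézout, 848*(-264) + 1013*(221) = 1.
So 848*(-264) ≡ 1 (mod 1013); multiply by 267: k ≡ -70488 (mod 1013).
Smallest nonnegative: k = -70488 mod 1013 = 422.

422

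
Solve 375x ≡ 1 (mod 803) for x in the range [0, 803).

gcd(803, 375):
  803 = 2×375 + 53
  375 = 7×53 + 4
  53 = 13×4 + 1
  4 = 4×1
so gcd(803, 375) = 1.
Back-substitute for Bézout coefficients:
  1 = 53 - 13×4
  ... = 375×(-197) + 803×(92)
So 375×-197 ≡ 1 (mod 803), and -197 mod 803 = 606.

606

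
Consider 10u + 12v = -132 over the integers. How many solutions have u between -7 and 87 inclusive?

16

gcd(12, 10) = 2  (12 = 1·10 + 2, 10 = 5·2).
Back-substituting, 10·(-1) + 12·(1) = 2.
Scale by -66: particular solution (66, -66); reduce u mod 6: (0, -11).
General solution: u = 0 + 6t, v = -11 - 5t for integer t.
-7 ≤ 0 + 6t ≤ 87 gives t ∈ [-1, 14], which is 16 values.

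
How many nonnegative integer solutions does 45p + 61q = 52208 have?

19

gcd(61, 45) = 1  (61 = 1·45 + 16, 45 = 2·16 + 13, 16 = 1·13 + 3, 13 = 4·3 + 1, 3 = 3·1).
Back-substituting, 45·(19) + 61·(-14) = 1.
Scale by 52208: one solution is (991952, -730912). Reduce p mod 61: (31, 833).
General: p = 31 + 61t, q = 833 - 45t.
p ≥ 0 ⇒ t ≥ 0; q ≥ 0 ⇒ t ≤ 18. So t ∈ [0, 18]: 19 solutions.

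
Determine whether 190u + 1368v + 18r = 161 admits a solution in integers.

no

gcd(1368, 190) = 38  (1368 = 7*190 + 38, 190 = 5*38).
gcd(38, 18) = 2.
2 does not divide 161 (remainder 1), so no integer solutions.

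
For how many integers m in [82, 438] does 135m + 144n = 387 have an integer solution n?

23

gcd(144, 135) = 9  (144 = 1×135 + 9, 135 = 15×9).
Back-substituting, 135×(-1) + 144×(1) = 9.
Scale by 43: particular solution (-43, 43); reduce m mod 16: (5, -2).
General solution: m = 5 + 16t, n = -2 - 15t for integer t.
82 ≤ 5 + 16t ≤ 438 gives t ∈ [5, 27], which is 23 values.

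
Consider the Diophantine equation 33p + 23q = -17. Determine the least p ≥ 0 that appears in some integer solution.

19

gcd(33, 23):
  33 = 1·23 + 10
  23 = 2·10 + 3
  10 = 3·3 + 1
  3 = 3·1
so gcd(33, 23) = 1.
1 divides -17, so solutions exist.
Back-substitute for Bézout coefficients:
  1 = 10 - 3·3
  ... = 33·(7) + 23·(-10)
Scale by -17/1 = -17: (p₀, q₀) = (-119, 170).
General solution: p = -119 + 23t, q = 170 - 33t for integer t.
p ≥ 0: smallest is -119 mod 23 = 19 (at t = 6), with q = -28.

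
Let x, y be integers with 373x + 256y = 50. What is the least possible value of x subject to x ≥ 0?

gcd(373, 256) = 1  (373 = 1·256 + 117, 256 = 2·117 + 22, 117 = 5·22 + 7, 22 = 3·7 + 1, 7 = 7·1).
1 divides 50, so solutions exist.
Back-substituting, 373·(-35) + 256·(51) = 1.
Scale by 50/1 = 50: (x₀, y₀) = (-1750, 2550).
General solution: x = -1750 + 256t, y = 2550 - 373t for integer t.
x ≥ 0: smallest is -1750 mod 256 = 42 (at t = 7), with y = -61.

42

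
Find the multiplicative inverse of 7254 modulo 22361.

4405

gcd(22361, 7254) = 1.
By Bézout, 7254·(4405) + 22361·(-1429) = 1.
So 7254·4405 ≡ 1 (mod 22361), and 4405 mod 22361 = 4405.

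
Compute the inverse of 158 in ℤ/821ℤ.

gcd(821, 158) = 1  (821 = 5·158 + 31, 158 = 5·31 + 3, 31 = 10·3 + 1, 3 = 3·1).
Back-substituting, 158·(-265) + 821·(51) = 1.
So 158·-265 ≡ 1 (mod 821), and -265 mod 821 = 556.

556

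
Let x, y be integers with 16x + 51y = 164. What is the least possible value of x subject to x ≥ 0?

23

gcd(51, 16) = 1.
1 divides 164, so solutions exist.
By Bézout, 16*(16) + 51*(-5) = 1.
Scale by 164/1 = 164: (x₀, y₀) = (2624, -820).
General solution: x = 2624 + 51t, y = -820 - 16t for integer t.
x ≥ 0: smallest is 2624 mod 51 = 23 (at t = -51), with y = -4.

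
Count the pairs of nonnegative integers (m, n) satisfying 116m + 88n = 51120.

20

gcd(116, 88) = 4  (116 = 1*88 + 28, 88 = 3*28 + 4, 28 = 7*4).
Back-substituting, 116*(-3) + 88*(4) = 4.
Scale by 12780: one solution is (-38340, 51120). Reduce m mod 22: (6, 573).
General: m = 6 + 22t, n = 573 - 29t.
m ≥ 0 ⇒ t ≥ 0; n ≥ 0 ⇒ t ≤ 19. So t ∈ [0, 19]: 20 solutions.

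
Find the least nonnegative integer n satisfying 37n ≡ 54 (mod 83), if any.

71

gcd(83, 37) = 1.
1 divides 54, so solutions exist.
By Bézout, 37*(9) + 83*(-4) = 1.
So 37*(9) ≡ 1 (mod 83); multiply by 54: n ≡ 486 (mod 83).
Smallest nonnegative: n = 486 mod 83 = 71.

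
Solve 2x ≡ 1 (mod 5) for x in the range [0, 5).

3

gcd(5, 2):
  5 = 2·2 + 1
  2 = 2·1
so gcd(5, 2) = 1.
Back-substitute for Bézout coefficients:
  1 = 5 - 2·2
  ... = 2·(-2) + 5·(1)
So 2·-2 ≡ 1 (mod 5), and -2 mod 5 = 3.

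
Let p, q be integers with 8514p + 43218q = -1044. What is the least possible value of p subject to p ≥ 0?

675

gcd(43218, 8514) = 18  (43218 = 5·8514 + 648, 8514 = 13·648 + 90, 648 = 7·90 + 18, 90 = 5·18).
18 divides -1044, so solutions exist.
Back-substituting, 8514·(-467) + 43218·(92) = 18.
Scale by -1044/18 = -58: (p₀, q₀) = (27086, -5336).
General solution: p = 27086 + 2401t, q = -5336 - 473t for integer t.
p ≥ 0: smallest is 27086 mod 2401 = 675 (at t = -11), with q = -133.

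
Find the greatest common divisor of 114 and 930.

6

gcd(930, 114):
  930 = 8×114 + 18
  114 = 6×18 + 6
  18 = 3×6
so gcd(930, 114) = 6.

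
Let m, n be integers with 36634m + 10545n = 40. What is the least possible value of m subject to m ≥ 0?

6670

gcd(36634, 10545):
  36634 = 3×10545 + 4999
  10545 = 2×4999 + 547
  4999 = 9×547 + 76
  547 = 7×76 + 15
  76 = 5×15 + 1
  15 = 15×1
so gcd(36634, 10545) = 1.
1 divides 40, so solutions exist.
Back-substitute for Bézout coefficients:
  1 = 76 - 5×15
  ... = 36634×(694) + 10545×(-2411)
Scale by 40/1 = 40: (m₀, n₀) = (27760, -96440).
General solution: m = 27760 + 10545t, n = -96440 - 36634t for integer t.
m ≥ 0: smallest is 27760 mod 10545 = 6670 (at t = -2), with n = -23172.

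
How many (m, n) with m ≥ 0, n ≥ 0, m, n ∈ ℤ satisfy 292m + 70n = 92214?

gcd(292, 70) = 2.
By Bézout, 292·(6) + 70·(-25) = 2.
One solution: (2, 1309).
General: m = 2 + 35t, n = 1309 - 146t.
m ≥ 0 ⇒ t ≥ 0; n ≥ 0 ⇒ t ≤ 8. So t ∈ [0, 8]: 9 solutions.

9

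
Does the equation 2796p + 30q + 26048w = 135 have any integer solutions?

no

gcd(2796, 30) = 6.
gcd(6, 26048) = 2.
2 does not divide 135 (remainder 1), so no integer solutions.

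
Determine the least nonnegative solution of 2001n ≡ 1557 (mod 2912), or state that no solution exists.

2629

gcd(2912, 2001) = 1.
1 divides 1557, so solutions exist.
By Bézout, 2001*(-911) + 2912*(626) = 1.
So 2001*(-911) ≡ 1 (mod 2912); multiply by 1557: n ≡ -1418427 (mod 2912).
Smallest nonnegative: n = -1418427 mod 2912 = 2629.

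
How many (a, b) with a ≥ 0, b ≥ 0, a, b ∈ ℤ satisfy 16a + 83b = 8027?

6

gcd(83, 16) = 1  (83 = 5·16 + 3, 16 = 5·3 + 1, 3 = 3·1).
Back-substituting, 16·(26) + 83·(-5) = 1.
Scale by 8027: one solution is (208702, -40135). Reduce a mod 83: (40, 89).
General: a = 40 + 83t, b = 89 - 16t.
a ≥ 0 ⇒ t ≥ 0; b ≥ 0 ⇒ t ≤ 5. So t ∈ [0, 5]: 6 solutions.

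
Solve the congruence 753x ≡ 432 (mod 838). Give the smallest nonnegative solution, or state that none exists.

gcd(838, 753):
  838 = 1*753 + 85
  753 = 8*85 + 73
  85 = 1*73 + 12
  73 = 6*12 + 1
  12 = 12*1
so gcd(838, 753) = 1.
1 divides 432, so solutions exist.
Back-substitute for Bézout coefficients:
  1 = 73 - 6*12
  ... = 753*(69) + 838*(-62)
So 753*(69) ≡ 1 (mod 838); multiply by 432: x ≡ 29808 (mod 838).
Smallest nonnegative: x = 29808 mod 838 = 478.

478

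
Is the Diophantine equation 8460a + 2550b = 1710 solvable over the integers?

gcd(8460, 2550) = 30  (8460 = 3×2550 + 810, 2550 = 3×810 + 120, 810 = 6×120 + 90, 120 = 1×90 + 30, 90 = 3×30).
30 divides 1710, so integer solutions exist.

yes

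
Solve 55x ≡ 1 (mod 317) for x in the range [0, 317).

gcd(317, 55):
  317 = 5·55 + 42
  55 = 1·42 + 13
  42 = 3·13 + 3
  13 = 4·3 + 1
  3 = 3·1
so gcd(317, 55) = 1.
Back-substitute for Bézout coefficients:
  1 = 13 - 4·3
  ... = 55·(98) + 317·(-17)
So 55·98 ≡ 1 (mod 317), and 98 mod 317 = 98.

98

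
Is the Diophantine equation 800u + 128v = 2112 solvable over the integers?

yes

gcd(800, 128) = 32  (800 = 6×128 + 32, 128 = 4×32).
32 divides 2112, so integer solutions exist.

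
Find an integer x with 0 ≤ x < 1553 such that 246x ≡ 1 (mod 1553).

726

gcd(1553, 246):
  1553 = 6·246 + 77
  246 = 3·77 + 15
  77 = 5·15 + 2
  15 = 7·2 + 1
  2 = 2·1
so gcd(1553, 246) = 1.
Back-substitute for Bézout coefficients:
  1 = 15 - 7·2
  ... = 246·(726) + 1553·(-115)
So 246·726 ≡ 1 (mod 1553), and 726 mod 1553 = 726.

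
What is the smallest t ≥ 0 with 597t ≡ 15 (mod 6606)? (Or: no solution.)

1859

gcd(6606, 597) = 3  (6606 = 11*597 + 39, 597 = 15*39 + 12, 39 = 3*12 + 3, 12 = 4*3).
3 divides 15, so solutions exist.
Back-substituting, 597*(-509) + 6606*(46) = 3.
So 597*(-509) ≡ 3 (mod 6606); multiply by 5: t ≡ -2545 (mod 2202).
Smallest nonnegative: t = -2545 mod 2202 = 1859.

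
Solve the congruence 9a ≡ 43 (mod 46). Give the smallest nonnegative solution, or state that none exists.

gcd(46, 9) = 1.
1 divides 43, so solutions exist.
By Bézout, 9×(-5) + 46×(1) = 1.
So 9×(-5) ≡ 1 (mod 46); multiply by 43: a ≡ -215 (mod 46).
Smallest nonnegative: a = -215 mod 46 = 15.

15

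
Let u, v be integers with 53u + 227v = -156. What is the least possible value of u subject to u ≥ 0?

gcd(227, 53) = 1  (227 = 4*53 + 15, 53 = 3*15 + 8, 15 = 1*8 + 7, 8 = 1*7 + 1, 7 = 7*1).
1 divides -156, so solutions exist.
Back-substituting, 53*(30) + 227*(-7) = 1.
Scale by -156/1 = -156: (u₀, v₀) = (-4680, 1092).
General solution: u = -4680 + 227t, v = 1092 - 53t for integer t.
u ≥ 0: smallest is -4680 mod 227 = 87 (at t = 21), with v = -21.

87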